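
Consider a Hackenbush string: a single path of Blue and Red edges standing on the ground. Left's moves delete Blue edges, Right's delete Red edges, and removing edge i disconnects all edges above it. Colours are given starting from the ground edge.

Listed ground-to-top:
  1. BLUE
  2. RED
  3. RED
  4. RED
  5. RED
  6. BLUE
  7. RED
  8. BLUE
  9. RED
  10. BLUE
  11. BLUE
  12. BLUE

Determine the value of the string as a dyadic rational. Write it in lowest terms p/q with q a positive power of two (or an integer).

175/2048

Recurse on prefixes of the 12-edge string BLUE RED RED RED RED BLUE RED BLUE RED BLUE BLUE BLUE:
B: Left { 0 }, Right { none } → simplest 1
BR: Left { 0 }, Right { 1 } → simplest 1/2
BRR: Left { 0 }, Right { 1/2; 1 } → simplest 1/4
BRRR: Left { 0 }, Right { 1/4; 1/2; 1 } → simplest 1/8
BRRRR: Left { 0 }, Right { 1/8; 1/4; 1/2; 1 } → simplest 1/16
BRRRRB: Left { 0; 1/16 }, Right { 1/8; 1/4; 1/2; 1 } → simplest 3/32
BRRRRBR: Left { 0; 1/16 }, Right { 3/32; 1/8; 1/4; 1/2; 1 } → simplest 5/64
BRRRRBRB: Left { 0; 1/16; 5/64 }, Right { 3/32; 1/8; 1/4; 1/2; 1 } → simplest 11/128
BRRRRBRBR: Left { 0; 1/16; 5/64 }, Right { 11/128; 3/32; 1/8; 1/4; 1/2; 1 } → simplest 21/256
BRRRRBRBRB: Left { 0; 1/16; 5/64; 21/256 }, Right { 11/128; 3/32; 1/8; 1/4; 1/2; 1 } → simplest 43/512
BRRRRBRBRBB: Left { 0; 1/16; 5/64; 21/256; 43/512 }, Right { 11/128; 3/32; 1/8; 1/4; 1/2; 1 } → simplest 87/1024
BRRRRBRBRBBB: Left { 0; 1/16; 5/64; 21/256; 43/512; 87/1024 }, Right { 11/128; 3/32; 1/8; 1/4; 1/2; 1 } → simplest 175/2048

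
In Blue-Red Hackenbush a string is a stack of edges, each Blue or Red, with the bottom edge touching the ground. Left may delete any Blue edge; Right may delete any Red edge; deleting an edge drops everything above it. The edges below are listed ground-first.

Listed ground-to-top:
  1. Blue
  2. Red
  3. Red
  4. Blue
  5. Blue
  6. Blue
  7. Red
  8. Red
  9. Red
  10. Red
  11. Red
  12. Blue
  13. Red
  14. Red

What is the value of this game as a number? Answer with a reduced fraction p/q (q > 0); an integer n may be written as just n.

3593/8192

Prefix values for Blue Red Red Blue Blue Blue Red Red Red Red Red Blue Red Red via {L|R} + simplicity:
B: Left { 0 }, Right { · } gives simplest 1
BR: Left { 0 }, Right { 1 } gives simplest 1/2
BRR: Left { 0 }, Right { 1/2; 1 } gives simplest 1/4
BRRB: Left { 0; 1/4 }, Right { 1/2; 1 } gives simplest 3/8
BRRBB: Left { 0; 1/4; 3/8 }, Right { 1/2; 1 } gives simplest 7/16
BRRBBB: Left { 0; 1/4; 3/8; 7/16 }, Right { 1/2; 1 } gives simplest 15/32
BRRBBBR: Left { 0; 1/4; 3/8; 7/16 }, Right { 15/32; 1/2; 1 } gives simplest 29/64
BRRBBBRR: Left { 0; 1/4; 3/8; 7/16 }, Right { 29/64; 15/32; 1/2; 1 } gives simplest 57/128
BRRBBBRRR: Left { 0; 1/4; 3/8; 7/16 }, Right { 57/128; 29/64; 15/32; 1/2; 1 } gives simplest 113/256
BRRBBBRRRR: Left { 0; 1/4; 3/8; 7/16 }, Right { 113/256; 57/128; 29/64; 15/32; 1/2; 1 } gives simplest 225/512
BRRBBBRRRRR: Left { 0; 1/4; 3/8; 7/16 }, Right { 225/512; 113/256; 57/128; 29/64; 15/32; 1/2; 1 } gives simplest 449/1024
BRRBBBRRRRRB: Left { 0; 1/4; 3/8; 7/16; 449/1024 }, Right { 225/512; 113/256; 57/128; 29/64; 15/32; 1/2; 1 } gives simplest 899/2048
BRRBBBRRRRRBR: Left { 0; 1/4; 3/8; 7/16; 449/1024 }, Right { 899/2048; 225/512; 113/256; 57/128; 29/64; 15/32; 1/2; 1 } gives simplest 1797/4096
BRRBBBRRRRRBRR: Left { 0; 1/4; 3/8; 7/16; 449/1024 }, Right { 1797/4096; 899/2048; 225/512; 113/256; 57/128; 29/64; 15/32; 1/2; 1 } gives simplest 3593/8192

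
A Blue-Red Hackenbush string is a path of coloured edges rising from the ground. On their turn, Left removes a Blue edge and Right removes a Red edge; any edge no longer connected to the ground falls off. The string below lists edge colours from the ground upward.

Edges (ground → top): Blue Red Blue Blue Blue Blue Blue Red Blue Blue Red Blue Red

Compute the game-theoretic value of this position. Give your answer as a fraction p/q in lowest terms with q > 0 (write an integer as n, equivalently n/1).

4021/4096

1 of 13 · B · max L 0 · min R +∞ → 1
2 of 13 · BR · max L 0 · min R 1 → 1/2
3 of 13 · BRB · max L 1/2 · min R 1 → 3/4
4 of 13 · BRBB · max L 3/4 · min R 1 → 7/8
5 of 13 · BRBBB · max L 7/8 · min R 1 → 15/16
6 of 13 · BRBBBB · max L 15/16 · min R 1 → 31/32
7 of 13 · BRBBBBB · max L 31/32 · min R 1 → 63/64
8 of 13 · BRBBBBBR · max L 31/32 · min R 63/64 → 125/128
9 of 13 · BRBBBBBRB · max L 125/128 · min R 63/64 → 251/256
10 of 13 · BRBBBBBRBB · max L 251/256 · min R 63/64 → 503/512
11 of 13 · BRBBBBBRBBR · max L 251/256 · min R 503/512 → 1005/1024
12 of 13 · BRBBBBBRBBRB · max L 1005/1024 · min R 503/512 → 2011/2048
13 of 13 · BRBBBBBRBBRBR · max L 1005/1024 · min R 2011/2048 → 4021/4096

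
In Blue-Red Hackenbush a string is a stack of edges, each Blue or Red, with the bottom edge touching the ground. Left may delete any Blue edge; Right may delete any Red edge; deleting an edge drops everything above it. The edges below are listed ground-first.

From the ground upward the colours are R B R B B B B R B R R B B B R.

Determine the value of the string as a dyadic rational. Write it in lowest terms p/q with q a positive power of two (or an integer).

v_1 [R]  L=[none]  R=[0]  so -1
v_2 [RB]  L=[-1]  R=[0]  so -1/2
v_3 [RBR]  L=[-1]  R=[-1/2,0]  so -3/4
v_4 [RBRB]  L=[-1,-3/4]  R=[-1/2,0]  so -5/8
v_5 [RBRBB]  L=[-1,-3/4,-5/8]  R=[-1/2,0]  so -9/16
v_6 [RBRBBB]  L=[-1,-3/4,-5/8,-9/16]  R=[-1/2,0]  so -17/32
v_7 [RBRBBBB]  L=[-1,-3/4,-5/8,-9/16,-17/32]  R=[-1/2,0]  so -33/64
v_8 [RBRBBBBR]  L=[-1,-3/4,-5/8,-9/16,-17/32]  R=[-33/64,-1/2,0]  so -67/128
v_9 [RBRBBBBRB]  L=[-1,-3/4,-5/8,-9/16,-17/32,-67/128]  R=[-33/64,-1/2,0]  so -133/256
v_10 [RBRBBBBRBR]  L=[-1,-3/4,-5/8,-9/16,-17/32,-67/128]  R=[-133/256,-33/64,-1/2,0]  so -267/512
v_11 [RBRBBBBRBRR]  L=[-1,-3/4,-5/8,-9/16,-17/32,-67/128]  R=[-267/512,-133/256,-33/64,-1/2,0]  so -535/1024
v_12 [RBRBBBBRBRRB]  L=[-1,-3/4,-5/8,-9/16,-17/32,-67/128,-535/1024]  R=[-267/512,-133/256,-33/64,-1/2,0]  so -1069/2048
v_13 [RBRBBBBRBRRBB]  L=[-1,-3/4,-5/8,-9/16,-17/32,-67/128,-535/1024,-1069/2048]  R=[-267/512,-133/256,-33/64,-1/2,0]  so -2137/4096
v_14 [RBRBBBBRBRRBBB]  L=[-1,-3/4,-5/8,-9/16,-17/32,-67/128,-535/1024,-1069/2048,-2137/4096]  R=[-267/512,-133/256,-33/64,-1/2,0]  so -4273/8192
v_15 [RBRBBBBRBRRBBBR]  L=[-1,-3/4,-5/8,-9/16,-17/32,-67/128,-535/1024,-1069/2048,-2137/4096]  R=[-4273/8192,-267/512,-133/256,-33/64,-1/2,0]  so -8547/16384

-8547/16384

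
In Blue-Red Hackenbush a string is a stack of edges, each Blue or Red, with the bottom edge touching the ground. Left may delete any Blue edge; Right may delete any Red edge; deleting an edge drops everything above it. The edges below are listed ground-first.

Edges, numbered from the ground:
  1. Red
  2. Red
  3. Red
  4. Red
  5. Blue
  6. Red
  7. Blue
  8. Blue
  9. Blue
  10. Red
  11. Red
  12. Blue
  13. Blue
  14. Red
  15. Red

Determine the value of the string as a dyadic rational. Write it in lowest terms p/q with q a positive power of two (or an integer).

-7271/2048

step 1: add Red to get R; options L={  } R={ 0 } ⇒ -1
step 2: add Red to get RR; options L={  } R={ -1 0 } ⇒ -2
step 3: add Red to get RRR; options L={  } R={ -2 -1 0 } ⇒ -3
step 4: add Red to get RRRR; options L={  } R={ -3 -2 -1 0 } ⇒ -4
step 5: add Blue to get RRRRB; options L={ -4 } R={ -3 -2 -1 0 } ⇒ -7/2
step 6: add Red to get RRRRBR; options L={ -4 } R={ -7/2 -3 -2 -1 0 } ⇒ -15/4
step 7: add Blue to get RRRRBRB; options L={ -4 -15/4 } R={ -7/2 -3 -2 -1 0 } ⇒ -29/8
step 8: add Blue to get RRRRBRBB; options L={ -4 -15/4 -29/8 } R={ -7/2 -3 -2 -1 0 } ⇒ -57/16
step 9: add Blue to get RRRRBRBBB; options L={ -4 -15/4 -29/8 -57/16 } R={ -7/2 -3 -2 -1 0 } ⇒ -113/32
step 10: add Red to get RRRRBRBBBR; options L={ -4 -15/4 -29/8 -57/16 } R={ -113/32 -7/2 -3 -2 -1 0 } ⇒ -227/64
step 11: add Red to get RRRRBRBBBRR; options L={ -4 -15/4 -29/8 -57/16 } R={ -227/64 -113/32 -7/2 -3 -2 -1 0 } ⇒ -455/128
step 12: add Blue to get RRRRBRBBBRRB; options L={ -4 -15/4 -29/8 -57/16 -455/128 } R={ -227/64 -113/32 -7/2 -3 -2 -1 0 } ⇒ -909/256
step 13: add Blue to get RRRRBRBBBRRBB; options L={ -4 -15/4 -29/8 -57/16 -455/128 -909/256 } R={ -227/64 -113/32 -7/2 -3 -2 -1 0 } ⇒ -1817/512
step 14: add Red to get RRRRBRBBBRRBBR; options L={ -4 -15/4 -29/8 -57/16 -455/128 -909/256 } R={ -1817/512 -227/64 -113/32 -7/2 -3 -2 -1 0 } ⇒ -3635/1024
step 15: add Red to get RRRRBRBBBRRBBRR; options L={ -4 -15/4 -29/8 -57/16 -455/128 -909/256 } R={ -3635/1024 -1817/512 -227/64 -113/32 -7/2 -3 -2 -1 0 } ⇒ -7271/2048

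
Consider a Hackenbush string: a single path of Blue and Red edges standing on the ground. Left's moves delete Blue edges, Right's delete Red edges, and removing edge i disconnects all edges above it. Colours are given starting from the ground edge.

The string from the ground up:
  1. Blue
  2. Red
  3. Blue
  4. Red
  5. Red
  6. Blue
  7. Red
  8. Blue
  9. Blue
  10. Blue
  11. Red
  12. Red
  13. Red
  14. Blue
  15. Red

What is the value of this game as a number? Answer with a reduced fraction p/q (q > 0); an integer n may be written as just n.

Build v(s[:k]) for k = 1..15, string s = Blue Red Blue Red Red Blue Red Blue Blue Blue Red Red Red Blue Red.
edge 1 of 15 (Blue): { 0 | ∅ } — 1
edge 2 of 15 (Red): { 0 | 1 } — 1/2
edge 3 of 15 (Blue): { 0,1/2 | 1 } — 3/4
edge 4 of 15 (Red): { 0,1/2 | 3/4,1 } — 5/8
edge 5 of 15 (Red): { 0,1/2 | 5/8,3/4,1 } — 9/16
edge 6 of 15 (Blue): { 0,1/2,9/16 | 5/8,3/4,1 } — 19/32
edge 7 of 15 (Red): { 0,1/2,9/16 | 19/32,5/8,3/4,1 } — 37/64
edge 8 of 15 (Blue): { 0,1/2,9/16,37/64 | 19/32,5/8,3/4,1 } — 75/128
edge 9 of 15 (Blue): { 0,1/2,9/16,37/64,75/128 | 19/32,5/8,3/4,1 } — 151/256
edge 10 of 15 (Blue): { 0,1/2,9/16,37/64,75/128,151/256 | 19/32,5/8,3/4,1 } — 303/512
edge 11 of 15 (Red): { 0,1/2,9/16,37/64,75/128,151/256 | 303/512,19/32,5/8,3/4,1 } — 605/1024
edge 12 of 15 (Red): { 0,1/2,9/16,37/64,75/128,151/256 | 605/1024,303/512,19/32,5/8,3/4,1 } — 1209/2048
edge 13 of 15 (Red): { 0,1/2,9/16,37/64,75/128,151/256 | 1209/2048,605/1024,303/512,19/32,5/8,3/4,1 } — 2417/4096
edge 14 of 15 (Blue): { 0,1/2,9/16,37/64,75/128,151/256,2417/4096 | 1209/2048,605/1024,303/512,19/32,5/8,3/4,1 } — 4835/8192
edge 15 of 15 (Red): { 0,1/2,9/16,37/64,75/128,151/256,2417/4096 | 4835/8192,1209/2048,605/1024,303/512,19/32,5/8,3/4,1 } — 9669/16384

9669/16384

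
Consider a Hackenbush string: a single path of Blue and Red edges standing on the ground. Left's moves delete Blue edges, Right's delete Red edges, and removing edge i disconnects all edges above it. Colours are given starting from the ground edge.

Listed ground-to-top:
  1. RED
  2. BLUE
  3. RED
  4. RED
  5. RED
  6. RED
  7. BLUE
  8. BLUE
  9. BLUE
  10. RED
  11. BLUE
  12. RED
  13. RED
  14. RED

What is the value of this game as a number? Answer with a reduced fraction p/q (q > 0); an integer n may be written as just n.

G(R) = { — | 0 } gives -1
G(RB) = { -1 | 0 } gives -1/2
G(RBR) = { -1 | -1/2; 0 } gives -3/4
G(RBRR) = { -1 | -3/4; -1/2; 0 } gives -7/8
G(RBRRR) = { -1 | -7/8; -3/4; -1/2; 0 } gives -15/16
G(RBRRRR) = { -1 | -15/16; -7/8; -3/4; -1/2; 0 } gives -31/32
G(RBRRRRB) = { -1; -31/32 | -15/16; -7/8; -3/4; -1/2; 0 } gives -61/64
G(RBRRRRBB) = { -1; -31/32; -61/64 | -15/16; -7/8; -3/4; -1/2; 0 } gives -121/128
G(RBRRRRBBB) = { -1; -31/32; -61/64; -121/128 | -15/16; -7/8; -3/4; -1/2; 0 } gives -241/256
G(RBRRRRBBBR) = { -1; -31/32; -61/64; -121/128 | -241/256; -15/16; -7/8; -3/4; -1/2; 0 } gives -483/512
G(RBRRRRBBBRB) = { -1; -31/32; -61/64; -121/128; -483/512 | -241/256; -15/16; -7/8; -3/4; -1/2; 0 } gives -965/1024
G(RBRRRRBBBRBR) = { -1; -31/32; -61/64; -121/128; -483/512 | -965/1024; -241/256; -15/16; -7/8; -3/4; -1/2; 0 } gives -1931/2048
G(RBRRRRBBBRBRR) = { -1; -31/32; -61/64; -121/128; -483/512 | -1931/2048; -965/1024; -241/256; -15/16; -7/8; -3/4; -1/2; 0 } gives -3863/4096
G(RBRRRRBBBRBRRR) = { -1; -31/32; -61/64; -121/128; -483/512 | -3863/4096; -1931/2048; -965/1024; -241/256; -15/16; -7/8; -3/4; -1/2; 0 } gives -7727/8192

-7727/8192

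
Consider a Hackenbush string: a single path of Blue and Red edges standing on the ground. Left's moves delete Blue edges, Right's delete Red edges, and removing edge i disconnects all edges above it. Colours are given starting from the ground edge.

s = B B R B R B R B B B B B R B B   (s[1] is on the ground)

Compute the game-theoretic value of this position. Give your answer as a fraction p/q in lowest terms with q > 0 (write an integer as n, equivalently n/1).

Prefix values for B B R B R B R B B B B B R B B via {L|R} + simplicity:
1 of 15 · B · max L 0 · min R +∞ => 1
2 of 15 · BB · max L 1 · min R +∞ => 2
3 of 15 · BBR · max L 1 · min R 2 => 3/2
4 of 15 · BBRB · max L 3/2 · min R 2 => 7/4
5 of 15 · BBRBR · max L 3/2 · min R 7/4 => 13/8
6 of 15 · BBRBRB · max L 13/8 · min R 7/4 => 27/16
7 of 15 · BBRBRBR · max L 13/8 · min R 27/16 => 53/32
8 of 15 · BBRBRBRB · max L 53/32 · min R 27/16 => 107/64
9 of 15 · BBRBRBRBB · max L 107/64 · min R 27/16 => 215/128
10 of 15 · BBRBRBRBBB · max L 215/128 · min R 27/16 => 431/256
11 of 15 · BBRBRBRBBBB · max L 431/256 · min R 27/16 => 863/512
12 of 15 · BBRBRBRBBBBB · max L 863/512 · min R 27/16 => 1727/1024
13 of 15 · BBRBRBRBBBBBR · max L 863/512 · min R 1727/1024 => 3453/2048
14 of 15 · BBRBRBRBBBBBRB · max L 3453/2048 · min R 1727/1024 => 6907/4096
15 of 15 · BBRBRBRBBBBBRBB · max L 6907/4096 · min R 1727/1024 => 13815/8192

13815/8192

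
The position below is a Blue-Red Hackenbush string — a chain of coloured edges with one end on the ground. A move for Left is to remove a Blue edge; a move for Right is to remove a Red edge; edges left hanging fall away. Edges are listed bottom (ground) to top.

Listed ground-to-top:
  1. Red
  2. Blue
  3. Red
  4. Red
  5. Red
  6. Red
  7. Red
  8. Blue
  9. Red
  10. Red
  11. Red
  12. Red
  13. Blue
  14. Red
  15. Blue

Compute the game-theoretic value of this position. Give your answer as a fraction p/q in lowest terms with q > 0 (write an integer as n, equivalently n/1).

Recurse on prefixes of the 15-edge string Red Blue Red Red Red Red Red Blue Red Red Red Red Blue Red Blue:
value(R) = { — | 0 } → -1
value(RB) = { -1 | 0 } → -1/2
value(RBR) = { -1 | -1/2; 0 } → -3/4
value(RBRR) = { -1 | -3/4; -1/2; 0 } → -7/8
value(RBRRR) = { -1 | -7/8; -3/4; -1/2; 0 } → -15/16
value(RBRRRR) = { -1 | -15/16; -7/8; -3/4; -1/2; 0 } → -31/32
value(RBRRRRR) = { -1 | -31/32; -15/16; -7/8; -3/4; -1/2; 0 } → -63/64
value(RBRRRRRB) = { -1; -63/64 | -31/32; -15/16; -7/8; -3/4; -1/2; 0 } → -125/128
value(RBRRRRRBR) = { -1; -63/64 | -125/128; -31/32; -15/16; -7/8; -3/4; -1/2; 0 } → -251/256
value(RBRRRRRBRR) = { -1; -63/64 | -251/256; -125/128; -31/32; -15/16; -7/8; -3/4; -1/2; 0 } → -503/512
value(RBRRRRRBRRR) = { -1; -63/64 | -503/512; -251/256; -125/128; -31/32; -15/16; -7/8; -3/4; -1/2; 0 } → -1007/1024
value(RBRRRRRBRRRR) = { -1; -63/64 | -1007/1024; -503/512; -251/256; -125/128; -31/32; -15/16; -7/8; -3/4; -1/2; 0 } → -2015/2048
value(RBRRRRRBRRRRB) = { -1; -63/64; -2015/2048 | -1007/1024; -503/512; -251/256; -125/128; -31/32; -15/16; -7/8; -3/4; -1/2; 0 } → -4029/4096
value(RBRRRRRBRRRRBR) = { -1; -63/64; -2015/2048 | -4029/4096; -1007/1024; -503/512; -251/256; -125/128; -31/32; -15/16; -7/8; -3/4; -1/2; 0 } → -8059/8192
value(RBRRRRRBRRRRBRB) = { -1; -63/64; -2015/2048; -8059/8192 | -4029/4096; -1007/1024; -503/512; -251/256; -125/128; -31/32; -15/16; -7/8; -3/4; -1/2; 0 } → -16117/16384

-16117/16384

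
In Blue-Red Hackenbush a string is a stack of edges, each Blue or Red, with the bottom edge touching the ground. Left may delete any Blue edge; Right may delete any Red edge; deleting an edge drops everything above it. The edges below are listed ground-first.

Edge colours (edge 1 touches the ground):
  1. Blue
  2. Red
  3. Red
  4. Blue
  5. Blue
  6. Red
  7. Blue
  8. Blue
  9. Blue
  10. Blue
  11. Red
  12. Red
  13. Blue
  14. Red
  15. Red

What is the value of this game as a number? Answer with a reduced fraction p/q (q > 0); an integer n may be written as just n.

7113/16384

Build value(s[:k]) for k = 1..15, string s = Blue Red Red Blue Blue Red Blue Blue Blue Blue Red Red Blue Red Red.
value(B) = { 0 |  } — 1
value(BR) = { 0 | 1 } — 1/2
value(BRR) = { 0 | 1/2, 1 } — 1/4
value(BRRB) = { 0, 1/4 | 1/2, 1 } — 3/8
value(BRRBB) = { 0, 1/4, 3/8 | 1/2, 1 } — 7/16
value(BRRBBR) = { 0, 1/4, 3/8 | 7/16, 1/2, 1 } — 13/32
value(BRRBBRB) = { 0, 1/4, 3/8, 13/32 | 7/16, 1/2, 1 } — 27/64
value(BRRBBRBB) = { 0, 1/4, 3/8, 13/32, 27/64 | 7/16, 1/2, 1 } — 55/128
value(BRRBBRBBB) = { 0, 1/4, 3/8, 13/32, 27/64, 55/128 | 7/16, 1/2, 1 } — 111/256
value(BRRBBRBBBB) = { 0, 1/4, 3/8, 13/32, 27/64, 55/128, 111/256 | 7/16, 1/2, 1 } — 223/512
value(BRRBBRBBBBR) = { 0, 1/4, 3/8, 13/32, 27/64, 55/128, 111/256 | 223/512, 7/16, 1/2, 1 } — 445/1024
value(BRRBBRBBBBRR) = { 0, 1/4, 3/8, 13/32, 27/64, 55/128, 111/256 | 445/1024, 223/512, 7/16, 1/2, 1 } — 889/2048
value(BRRBBRBBBBRRB) = { 0, 1/4, 3/8, 13/32, 27/64, 55/128, 111/256, 889/2048 | 445/1024, 223/512, 7/16, 1/2, 1 } — 1779/4096
value(BRRBBRBBBBRRBR) = { 0, 1/4, 3/8, 13/32, 27/64, 55/128, 111/256, 889/2048 | 1779/4096, 445/1024, 223/512, 7/16, 1/2, 1 } — 3557/8192
value(BRRBBRBBBBRRBRR) = { 0, 1/4, 3/8, 13/32, 27/64, 55/128, 111/256, 889/2048 | 3557/8192, 1779/4096, 445/1024, 223/512, 7/16, 1/2, 1 } — 7113/16384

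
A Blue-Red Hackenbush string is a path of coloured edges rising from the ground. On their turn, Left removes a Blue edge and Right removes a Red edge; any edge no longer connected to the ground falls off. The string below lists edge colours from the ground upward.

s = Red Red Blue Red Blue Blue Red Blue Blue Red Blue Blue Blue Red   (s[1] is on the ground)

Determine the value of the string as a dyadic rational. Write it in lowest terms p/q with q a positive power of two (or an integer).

-6435/4096

Prefix values for Red Red Blue Red Blue Blue Red Blue Blue Red Blue Blue Blue Red via {L|R} + simplicity:
val(R) = { — | 0 } — -1
val(RR) = { — | -1,0 } — -2
val(RRB) = { -2 | -1,0 } — -3/2
val(RRBR) = { -2 | -3/2,-1,0 } — -7/4
val(RRBRB) = { -2,-7/4 | -3/2,-1,0 } — -13/8
val(RRBRBB) = { -2,-7/4,-13/8 | -3/2,-1,0 } — -25/16
val(RRBRBBR) = { -2,-7/4,-13/8 | -25/16,-3/2,-1,0 } — -51/32
val(RRBRBBRB) = { -2,-7/4,-13/8,-51/32 | -25/16,-3/2,-1,0 } — -101/64
val(RRBRBBRBB) = { -2,-7/4,-13/8,-51/32,-101/64 | -25/16,-3/2,-1,0 } — -201/128
val(RRBRBBRBBR) = { -2,-7/4,-13/8,-51/32,-101/64 | -201/128,-25/16,-3/2,-1,0 } — -403/256
val(RRBRBBRBBRB) = { -2,-7/4,-13/8,-51/32,-101/64,-403/256 | -201/128,-25/16,-3/2,-1,0 } — -805/512
val(RRBRBBRBBRBB) = { -2,-7/4,-13/8,-51/32,-101/64,-403/256,-805/512 | -201/128,-25/16,-3/2,-1,0 } — -1609/1024
val(RRBRBBRBBRBBB) = { -2,-7/4,-13/8,-51/32,-101/64,-403/256,-805/512,-1609/1024 | -201/128,-25/16,-3/2,-1,0 } — -3217/2048
val(RRBRBBRBBRBBBR) = { -2,-7/4,-13/8,-51/32,-101/64,-403/256,-805/512,-1609/1024 | -3217/2048,-201/128,-25/16,-3/2,-1,0 } — -6435/4096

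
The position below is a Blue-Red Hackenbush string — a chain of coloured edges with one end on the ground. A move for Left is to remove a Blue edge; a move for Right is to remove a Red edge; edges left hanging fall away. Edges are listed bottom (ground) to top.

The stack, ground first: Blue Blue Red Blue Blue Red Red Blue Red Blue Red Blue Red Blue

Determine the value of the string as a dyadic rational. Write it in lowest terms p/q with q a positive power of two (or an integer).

Prefix values for Blue Blue Red Blue Blue Red Red Blue Red Blue Red Blue Red Blue via {L|R} + simplicity:
B: Left { 0 }, Right {  } = simplest 1
BB: Left { 0; 1 }, Right {  } = simplest 2
BBR: Left { 0; 1 }, Right { 2 } = simplest 3/2
BBRB: Left { 0; 1; 3/2 }, Right { 2 } = simplest 7/4
BBRBB: Left { 0; 1; 3/2; 7/4 }, Right { 2 } = simplest 15/8
BBRBBR: Left { 0; 1; 3/2; 7/4 }, Right { 15/8; 2 } = simplest 29/16
BBRBBRR: Left { 0; 1; 3/2; 7/4 }, Right { 29/16; 15/8; 2 } = simplest 57/32
BBRBBRRB: Left { 0; 1; 3/2; 7/4; 57/32 }, Right { 29/16; 15/8; 2 } = simplest 115/64
BBRBBRRBR: Left { 0; 1; 3/2; 7/4; 57/32 }, Right { 115/64; 29/16; 15/8; 2 } = simplest 229/128
BBRBBRRBRB: Left { 0; 1; 3/2; 7/4; 57/32; 229/128 }, Right { 115/64; 29/16; 15/8; 2 } = simplest 459/256
BBRBBRRBRBR: Left { 0; 1; 3/2; 7/4; 57/32; 229/128 }, Right { 459/256; 115/64; 29/16; 15/8; 2 } = simplest 917/512
BBRBBRRBRBRB: Left { 0; 1; 3/2; 7/4; 57/32; 229/128; 917/512 }, Right { 459/256; 115/64; 29/16; 15/8; 2 } = simplest 1835/1024
BBRBBRRBRBRBR: Left { 0; 1; 3/2; 7/4; 57/32; 229/128; 917/512 }, Right { 1835/1024; 459/256; 115/64; 29/16; 15/8; 2 } = simplest 3669/2048
BBRBBRRBRBRBRB: Left { 0; 1; 3/2; 7/4; 57/32; 229/128; 917/512; 3669/2048 }, Right { 1835/1024; 459/256; 115/64; 29/16; 15/8; 2 } = simplest 7339/4096

7339/4096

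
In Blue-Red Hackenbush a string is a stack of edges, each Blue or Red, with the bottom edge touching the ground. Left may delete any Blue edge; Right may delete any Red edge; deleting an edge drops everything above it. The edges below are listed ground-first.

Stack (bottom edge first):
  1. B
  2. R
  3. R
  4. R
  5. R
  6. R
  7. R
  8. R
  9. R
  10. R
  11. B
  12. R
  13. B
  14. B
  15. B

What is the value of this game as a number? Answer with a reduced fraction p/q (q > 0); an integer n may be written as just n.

47/16384

Recurse on prefixes of the 15-edge string B R R R R R R R R R B R B B B:
1 of 15 · B · max L 0 · min R +∞ so 1
2 of 15 · BR · max L 0 · min R 1 so 1/2
3 of 15 · BRR · max L 0 · min R 1/2 so 1/4
4 of 15 · BRRR · max L 0 · min R 1/4 so 1/8
5 of 15 · BRRRR · max L 0 · min R 1/8 so 1/16
6 of 15 · BRRRRR · max L 0 · min R 1/16 so 1/32
7 of 15 · BRRRRRR · max L 0 · min R 1/32 so 1/64
8 of 15 · BRRRRRRR · max L 0 · min R 1/64 so 1/128
9 of 15 · BRRRRRRRR · max L 0 · min R 1/128 so 1/256
10 of 15 · BRRRRRRRRR · max L 0 · min R 1/256 so 1/512
11 of 15 · BRRRRRRRRRB · max L 1/512 · min R 1/256 so 3/1024
12 of 15 · BRRRRRRRRRBR · max L 1/512 · min R 3/1024 so 5/2048
13 of 15 · BRRRRRRRRRBRB · max L 5/2048 · min R 3/1024 so 11/4096
14 of 15 · BRRRRRRRRRBRBB · max L 11/4096 · min R 3/1024 so 23/8192
15 of 15 · BRRRRRRRRRBRBBB · max L 23/8192 · min R 3/1024 so 47/16384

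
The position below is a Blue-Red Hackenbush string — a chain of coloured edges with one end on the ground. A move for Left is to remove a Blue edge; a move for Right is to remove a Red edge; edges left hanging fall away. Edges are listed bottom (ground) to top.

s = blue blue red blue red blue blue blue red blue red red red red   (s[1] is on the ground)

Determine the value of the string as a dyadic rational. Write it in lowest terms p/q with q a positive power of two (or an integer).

Prefix values for blue blue red blue red blue blue blue red blue red red red red via {L|R} + simplicity:
step 1: add blue to get b; options L={ 0 } R={ — } = 1
step 2: add blue to get bb; options L={ 0; 1 } R={ — } = 2
step 3: add red to get bbr; options L={ 0; 1 } R={ 2 } = 3/2
step 4: add blue to get bbrb; options L={ 0; 1; 3/2 } R={ 2 } = 7/4
step 5: add red to get bbrbr; options L={ 0; 1; 3/2 } R={ 7/4; 2 } = 13/8
step 6: add blue to get bbrbrb; options L={ 0; 1; 3/2; 13/8 } R={ 7/4; 2 } = 27/16
step 7: add blue to get bbrbrbb; options L={ 0; 1; 3/2; 13/8; 27/16 } R={ 7/4; 2 } = 55/32
step 8: add blue to get bbrbrbbb; options L={ 0; 1; 3/2; 13/8; 27/16; 55/32 } R={ 7/4; 2 } = 111/64
step 9: add red to get bbrbrbbbr; options L={ 0; 1; 3/2; 13/8; 27/16; 55/32 } R={ 111/64; 7/4; 2 } = 221/128
step 10: add blue to get bbrbrbbbrb; options L={ 0; 1; 3/2; 13/8; 27/16; 55/32; 221/128 } R={ 111/64; 7/4; 2 } = 443/256
step 11: add red to get bbrbrbbbrbr; options L={ 0; 1; 3/2; 13/8; 27/16; 55/32; 221/128 } R={ 443/256; 111/64; 7/4; 2 } = 885/512
step 12: add red to get bbrbrbbbrbrr; options L={ 0; 1; 3/2; 13/8; 27/16; 55/32; 221/128 } R={ 885/512; 443/256; 111/64; 7/4; 2 } = 1769/1024
step 13: add red to get bbrbrbbbrbrrr; options L={ 0; 1; 3/2; 13/8; 27/16; 55/32; 221/128 } R={ 1769/1024; 885/512; 443/256; 111/64; 7/4; 2 } = 3537/2048
step 14: add red to get bbrbrbbbrbrrrr; options L={ 0; 1; 3/2; 13/8; 27/16; 55/32; 221/128 } R={ 3537/2048; 1769/1024; 885/512; 443/256; 111/64; 7/4; 2 } = 7073/4096

7073/4096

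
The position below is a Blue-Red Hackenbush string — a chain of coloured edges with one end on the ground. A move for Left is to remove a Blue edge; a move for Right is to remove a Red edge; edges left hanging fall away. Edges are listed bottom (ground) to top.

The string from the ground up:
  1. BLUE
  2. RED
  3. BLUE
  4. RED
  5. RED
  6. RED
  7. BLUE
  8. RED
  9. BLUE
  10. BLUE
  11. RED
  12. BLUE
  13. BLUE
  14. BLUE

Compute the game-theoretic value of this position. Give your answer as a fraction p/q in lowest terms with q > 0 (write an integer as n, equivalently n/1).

edge 1 of 14 (BLUE): { 0 | (no moves) } => 1
edge 2 of 14 (RED): { 0 | 1 } => 1/2
edge 3 of 14 (BLUE): { 0; 1/2 | 1 } => 3/4
edge 4 of 14 (RED): { 0; 1/2 | 3/4; 1 } => 5/8
edge 5 of 14 (RED): { 0; 1/2 | 5/8; 3/4; 1 } => 9/16
edge 6 of 14 (RED): { 0; 1/2 | 9/16; 5/8; 3/4; 1 } => 17/32
edge 7 of 14 (BLUE): { 0; 1/2; 17/32 | 9/16; 5/8; 3/4; 1 } => 35/64
edge 8 of 14 (RED): { 0; 1/2; 17/32 | 35/64; 9/16; 5/8; 3/4; 1 } => 69/128
edge 9 of 14 (BLUE): { 0; 1/2; 17/32; 69/128 | 35/64; 9/16; 5/8; 3/4; 1 } => 139/256
edge 10 of 14 (BLUE): { 0; 1/2; 17/32; 69/128; 139/256 | 35/64; 9/16; 5/8; 3/4; 1 } => 279/512
edge 11 of 14 (RED): { 0; 1/2; 17/32; 69/128; 139/256 | 279/512; 35/64; 9/16; 5/8; 3/4; 1 } => 557/1024
edge 12 of 14 (BLUE): { 0; 1/2; 17/32; 69/128; 139/256; 557/1024 | 279/512; 35/64; 9/16; 5/8; 3/4; 1 } => 1115/2048
edge 13 of 14 (BLUE): { 0; 1/2; 17/32; 69/128; 139/256; 557/1024; 1115/2048 | 279/512; 35/64; 9/16; 5/8; 3/4; 1 } => 2231/4096
edge 14 of 14 (BLUE): { 0; 1/2; 17/32; 69/128; 139/256; 557/1024; 1115/2048; 2231/4096 | 279/512; 35/64; 9/16; 5/8; 3/4; 1 } => 4463/8192

4463/8192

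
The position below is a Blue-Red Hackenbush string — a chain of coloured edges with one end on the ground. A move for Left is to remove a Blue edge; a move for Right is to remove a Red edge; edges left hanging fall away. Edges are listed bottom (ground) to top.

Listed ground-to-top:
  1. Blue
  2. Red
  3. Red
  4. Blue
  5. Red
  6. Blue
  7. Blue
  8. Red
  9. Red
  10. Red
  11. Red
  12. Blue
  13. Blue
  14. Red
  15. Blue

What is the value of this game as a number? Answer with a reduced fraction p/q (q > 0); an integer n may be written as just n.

5659/16384

Build g(s[:k]) for k = 1..15, string s = Blue Red Red Blue Red Blue Blue Red Red Red Red Blue Blue Red Blue.
B: Left { 0 }, Right { — } => simplest 1
BR: Left { 0 }, Right { 1 } => simplest 1/2
BRR: Left { 0 }, Right { 1/2; 1 } => simplest 1/4
BRRB: Left { 0; 1/4 }, Right { 1/2; 1 } => simplest 3/8
BRRBR: Left { 0; 1/4 }, Right { 3/8; 1/2; 1 } => simplest 5/16
BRRBRB: Left { 0; 1/4; 5/16 }, Right { 3/8; 1/2; 1 } => simplest 11/32
BRRBRBB: Left { 0; 1/4; 5/16; 11/32 }, Right { 3/8; 1/2; 1 } => simplest 23/64
BRRBRBBR: Left { 0; 1/4; 5/16; 11/32 }, Right { 23/64; 3/8; 1/2; 1 } => simplest 45/128
BRRBRBBRR: Left { 0; 1/4; 5/16; 11/32 }, Right { 45/128; 23/64; 3/8; 1/2; 1 } => simplest 89/256
BRRBRBBRRR: Left { 0; 1/4; 5/16; 11/32 }, Right { 89/256; 45/128; 23/64; 3/8; 1/2; 1 } => simplest 177/512
BRRBRBBRRRR: Left { 0; 1/4; 5/16; 11/32 }, Right { 177/512; 89/256; 45/128; 23/64; 3/8; 1/2; 1 } => simplest 353/1024
BRRBRBBRRRRB: Left { 0; 1/4; 5/16; 11/32; 353/1024 }, Right { 177/512; 89/256; 45/128; 23/64; 3/8; 1/2; 1 } => simplest 707/2048
BRRBRBBRRRRBB: Left { 0; 1/4; 5/16; 11/32; 353/1024; 707/2048 }, Right { 177/512; 89/256; 45/128; 23/64; 3/8; 1/2; 1 } => simplest 1415/4096
BRRBRBBRRRRBBR: Left { 0; 1/4; 5/16; 11/32; 353/1024; 707/2048 }, Right { 1415/4096; 177/512; 89/256; 45/128; 23/64; 3/8; 1/2; 1 } => simplest 2829/8192
BRRBRBBRRRRBBRB: Left { 0; 1/4; 5/16; 11/32; 353/1024; 707/2048; 2829/8192 }, Right { 1415/4096; 177/512; 89/256; 45/128; 23/64; 3/8; 1/2; 1 } => simplest 5659/16384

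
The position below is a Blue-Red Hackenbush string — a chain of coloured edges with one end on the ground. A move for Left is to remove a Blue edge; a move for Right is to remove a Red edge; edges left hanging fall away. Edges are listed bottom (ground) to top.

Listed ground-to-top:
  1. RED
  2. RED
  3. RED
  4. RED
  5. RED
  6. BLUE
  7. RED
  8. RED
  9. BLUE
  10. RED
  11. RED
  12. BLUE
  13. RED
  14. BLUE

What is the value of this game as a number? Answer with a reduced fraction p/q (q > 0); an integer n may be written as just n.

Prefix values for RED RED RED RED RED BLUE RED RED BLUE RED RED BLUE RED BLUE via {L|R} + simplicity:
edge 1 of 14 (RED): { ∅ | 0 } → -1
edge 2 of 14 (RED): { ∅ | -1; 0 } → -2
edge 3 of 14 (RED): { ∅ | -2; -1; 0 } → -3
edge 4 of 14 (RED): { ∅ | -3; -2; -1; 0 } → -4
edge 5 of 14 (RED): { ∅ | -4; -3; -2; -1; 0 } → -5
edge 6 of 14 (BLUE): { -5 | -4; -3; -2; -1; 0 } → -9/2
edge 7 of 14 (RED): { -5 | -9/2; -4; -3; -2; -1; 0 } → -19/4
edge 8 of 14 (RED): { -5 | -19/4; -9/2; -4; -3; -2; -1; 0 } → -39/8
edge 9 of 14 (BLUE): { -5; -39/8 | -19/4; -9/2; -4; -3; -2; -1; 0 } → -77/16
edge 10 of 14 (RED): { -5; -39/8 | -77/16; -19/4; -9/2; -4; -3; -2; -1; 0 } → -155/32
edge 11 of 14 (RED): { -5; -39/8 | -155/32; -77/16; -19/4; -9/2; -4; -3; -2; -1; 0 } → -311/64
edge 12 of 14 (BLUE): { -5; -39/8; -311/64 | -155/32; -77/16; -19/4; -9/2; -4; -3; -2; -1; 0 } → -621/128
edge 13 of 14 (RED): { -5; -39/8; -311/64 | -621/128; -155/32; -77/16; -19/4; -9/2; -4; -3; -2; -1; 0 } → -1243/256
edge 14 of 14 (BLUE): { -5; -39/8; -311/64; -1243/256 | -621/128; -155/32; -77/16; -19/4; -9/2; -4; -3; -2; -1; 0 } → -2485/512

-2485/512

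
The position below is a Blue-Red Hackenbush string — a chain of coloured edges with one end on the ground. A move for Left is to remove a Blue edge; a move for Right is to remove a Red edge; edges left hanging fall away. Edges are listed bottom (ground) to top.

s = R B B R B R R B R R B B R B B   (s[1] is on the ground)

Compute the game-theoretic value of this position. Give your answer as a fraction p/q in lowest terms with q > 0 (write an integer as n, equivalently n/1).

-5833/16384

Build v(s[:k]) for k = 1..15, string s = R B B R B R R B R R B B R B B.
1 of 15 · R · max L −∞ · min R 0 so -1
2 of 15 · RB · max L -1 · min R 0 so -1/2
3 of 15 · RBB · max L -1/2 · min R 0 so -1/4
4 of 15 · RBBR · max L -1/2 · min R -1/4 so -3/8
5 of 15 · RBBRB · max L -3/8 · min R -1/4 so -5/16
6 of 15 · RBBRBR · max L -3/8 · min R -5/16 so -11/32
7 of 15 · RBBRBRR · max L -3/8 · min R -11/32 so -23/64
8 of 15 · RBBRBRRB · max L -23/64 · min R -11/32 so -45/128
9 of 15 · RBBRBRRBR · max L -23/64 · min R -45/128 so -91/256
10 of 15 · RBBRBRRBRR · max L -23/64 · min R -91/256 so -183/512
11 of 15 · RBBRBRRBRRB · max L -183/512 · min R -91/256 so -365/1024
12 of 15 · RBBRBRRBRRBB · max L -365/1024 · min R -91/256 so -729/2048
13 of 15 · RBBRBRRBRRBBR · max L -365/1024 · min R -729/2048 so -1459/4096
14 of 15 · RBBRBRRBRRBBRB · max L -1459/4096 · min R -729/2048 so -2917/8192
15 of 15 · RBBRBRRBRRBBRBB · max L -2917/8192 · min R -729/2048 so -5833/16384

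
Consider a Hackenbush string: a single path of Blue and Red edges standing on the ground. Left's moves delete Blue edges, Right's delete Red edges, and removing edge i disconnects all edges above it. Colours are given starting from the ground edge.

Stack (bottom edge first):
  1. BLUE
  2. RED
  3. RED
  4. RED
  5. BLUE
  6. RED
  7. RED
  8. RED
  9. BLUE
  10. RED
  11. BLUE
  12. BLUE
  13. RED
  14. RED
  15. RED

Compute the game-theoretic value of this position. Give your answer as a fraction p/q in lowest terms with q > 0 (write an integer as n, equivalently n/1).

2225/16384

Prefix values for BLUE RED RED RED BLUE RED RED RED BLUE RED BLUE BLUE RED RED RED via {L|R} + simplicity:
step 1: add BLUE to get B; options L={ 0 } R={ (no moves) } => 1
step 2: add RED to get BR; options L={ 0 } R={ 1 } => 1/2
step 3: add RED to get BRR; options L={ 0 } R={ 1/2 1 } => 1/4
step 4: add RED to get BRRR; options L={ 0 } R={ 1/4 1/2 1 } => 1/8
step 5: add BLUE to get BRRRB; options L={ 0 1/8 } R={ 1/4 1/2 1 } => 3/16
step 6: add RED to get BRRRBR; options L={ 0 1/8 } R={ 3/16 1/4 1/2 1 } => 5/32
step 7: add RED to get BRRRBRR; options L={ 0 1/8 } R={ 5/32 3/16 1/4 1/2 1 } => 9/64
step 8: add RED to get BRRRBRRR; options L={ 0 1/8 } R={ 9/64 5/32 3/16 1/4 1/2 1 } => 17/128
step 9: add BLUE to get BRRRBRRRB; options L={ 0 1/8 17/128 } R={ 9/64 5/32 3/16 1/4 1/2 1 } => 35/256
step 10: add RED to get BRRRBRRRBR; options L={ 0 1/8 17/128 } R={ 35/256 9/64 5/32 3/16 1/4 1/2 1 } => 69/512
step 11: add BLUE to get BRRRBRRRBRB; options L={ 0 1/8 17/128 69/512 } R={ 35/256 9/64 5/32 3/16 1/4 1/2 1 } => 139/1024
step 12: add BLUE to get BRRRBRRRBRBB; options L={ 0 1/8 17/128 69/512 139/1024 } R={ 35/256 9/64 5/32 3/16 1/4 1/2 1 } => 279/2048
step 13: add RED to get BRRRBRRRBRBBR; options L={ 0 1/8 17/128 69/512 139/1024 } R={ 279/2048 35/256 9/64 5/32 3/16 1/4 1/2 1 } => 557/4096
step 14: add RED to get BRRRBRRRBRBBRR; options L={ 0 1/8 17/128 69/512 139/1024 } R={ 557/4096 279/2048 35/256 9/64 5/32 3/16 1/4 1/2 1 } => 1113/8192
step 15: add RED to get BRRRBRRRBRBBRRR; options L={ 0 1/8 17/128 69/512 139/1024 } R={ 1113/8192 557/4096 279/2048 35/256 9/64 5/32 3/16 1/4 1/2 1 } => 2225/16384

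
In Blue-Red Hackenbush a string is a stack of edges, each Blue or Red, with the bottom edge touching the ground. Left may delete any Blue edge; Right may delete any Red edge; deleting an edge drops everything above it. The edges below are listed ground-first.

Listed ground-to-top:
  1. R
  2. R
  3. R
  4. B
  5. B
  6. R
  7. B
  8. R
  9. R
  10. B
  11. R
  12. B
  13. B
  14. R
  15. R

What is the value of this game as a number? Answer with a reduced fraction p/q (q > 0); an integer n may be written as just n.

edge 1 of 15 (R): { · | 0 } -> -1
edge 2 of 15 (R): { · | -1; 0 } -> -2
edge 3 of 15 (R): { · | -2; -1; 0 } -> -3
edge 4 of 15 (B): { -3 | -2; -1; 0 } -> -5/2
edge 5 of 15 (B): { -3; -5/2 | -2; -1; 0 } -> -9/4
edge 6 of 15 (R): { -3; -5/2 | -9/4; -2; -1; 0 } -> -19/8
edge 7 of 15 (B): { -3; -5/2; -19/8 | -9/4; -2; -1; 0 } -> -37/16
edge 8 of 15 (R): { -3; -5/2; -19/8 | -37/16; -9/4; -2; -1; 0 } -> -75/32
edge 9 of 15 (R): { -3; -5/2; -19/8 | -75/32; -37/16; -9/4; -2; -1; 0 } -> -151/64
edge 10 of 15 (B): { -3; -5/2; -19/8; -151/64 | -75/32; -37/16; -9/4; -2; -1; 0 } -> -301/128
edge 11 of 15 (R): { -3; -5/2; -19/8; -151/64 | -301/128; -75/32; -37/16; -9/4; -2; -1; 0 } -> -603/256
edge 12 of 15 (B): { -3; -5/2; -19/8; -151/64; -603/256 | -301/128; -75/32; -37/16; -9/4; -2; -1; 0 } -> -1205/512
edge 13 of 15 (B): { -3; -5/2; -19/8; -151/64; -603/256; -1205/512 | -301/128; -75/32; -37/16; -9/4; -2; -1; 0 } -> -2409/1024
edge 14 of 15 (R): { -3; -5/2; -19/8; -151/64; -603/256; -1205/512 | -2409/1024; -301/128; -75/32; -37/16; -9/4; -2; -1; 0 } -> -4819/2048
edge 15 of 15 (R): { -3; -5/2; -19/8; -151/64; -603/256; -1205/512 | -4819/2048; -2409/1024; -301/128; -75/32; -37/16; -9/4; -2; -1; 0 } -> -9639/4096

-9639/4096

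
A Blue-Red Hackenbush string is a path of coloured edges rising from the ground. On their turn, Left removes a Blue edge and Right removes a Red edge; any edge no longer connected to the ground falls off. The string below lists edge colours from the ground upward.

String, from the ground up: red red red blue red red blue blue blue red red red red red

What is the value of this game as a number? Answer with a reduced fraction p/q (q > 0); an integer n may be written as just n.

-5695/2048

Recurse on prefixes of the 14-edge string red red red blue red red blue blue blue red red red red red:
edge 1 of 14 (red): { — | 0 } => -1
edge 2 of 14 (red): { — | -1 0 } => -2
edge 3 of 14 (red): { — | -2 -1 0 } => -3
edge 4 of 14 (blue): { -3 | -2 -1 0 } => -5/2
edge 5 of 14 (red): { -3 | -5/2 -2 -1 0 } => -11/4
edge 6 of 14 (red): { -3 | -11/4 -5/2 -2 -1 0 } => -23/8
edge 7 of 14 (blue): { -3 -23/8 | -11/4 -5/2 -2 -1 0 } => -45/16
edge 8 of 14 (blue): { -3 -23/8 -45/16 | -11/4 -5/2 -2 -1 0 } => -89/32
edge 9 of 14 (blue): { -3 -23/8 -45/16 -89/32 | -11/4 -5/2 -2 -1 0 } => -177/64
edge 10 of 14 (red): { -3 -23/8 -45/16 -89/32 | -177/64 -11/4 -5/2 -2 -1 0 } => -355/128
edge 11 of 14 (red): { -3 -23/8 -45/16 -89/32 | -355/128 -177/64 -11/4 -5/2 -2 -1 0 } => -711/256
edge 12 of 14 (red): { -3 -23/8 -45/16 -89/32 | -711/256 -355/128 -177/64 -11/4 -5/2 -2 -1 0 } => -1423/512
edge 13 of 14 (red): { -3 -23/8 -45/16 -89/32 | -1423/512 -711/256 -355/128 -177/64 -11/4 -5/2 -2 -1 0 } => -2847/1024
edge 14 of 14 (red): { -3 -23/8 -45/16 -89/32 | -2847/1024 -1423/512 -711/256 -355/128 -177/64 -11/4 -5/2 -2 -1 0 } => -5695/2048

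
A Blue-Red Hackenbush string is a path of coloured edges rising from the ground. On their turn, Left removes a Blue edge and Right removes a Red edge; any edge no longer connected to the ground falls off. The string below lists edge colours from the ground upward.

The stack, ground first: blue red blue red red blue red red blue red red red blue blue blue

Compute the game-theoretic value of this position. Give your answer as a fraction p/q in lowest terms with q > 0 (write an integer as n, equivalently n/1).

9359/16384

Prefix values for blue red blue red red blue red red blue red red red blue blue blue via {L|R} + simplicity:
val(b) = { 0 | none } => 1
val(br) = { 0 | 1 } => 1/2
val(brb) = { 0; 1/2 | 1 } => 3/4
val(brbr) = { 0; 1/2 | 3/4; 1 } => 5/8
val(brbrr) = { 0; 1/2 | 5/8; 3/4; 1 } => 9/16
val(brbrrb) = { 0; 1/2; 9/16 | 5/8; 3/4; 1 } => 19/32
val(brbrrbr) = { 0; 1/2; 9/16 | 19/32; 5/8; 3/4; 1 } => 37/64
val(brbrrbrr) = { 0; 1/2; 9/16 | 37/64; 19/32; 5/8; 3/4; 1 } => 73/128
val(brbrrbrrb) = { 0; 1/2; 9/16; 73/128 | 37/64; 19/32; 5/8; 3/4; 1 } => 147/256
val(brbrrbrrbr) = { 0; 1/2; 9/16; 73/128 | 147/256; 37/64; 19/32; 5/8; 3/4; 1 } => 293/512
val(brbrrbrrbrr) = { 0; 1/2; 9/16; 73/128 | 293/512; 147/256; 37/64; 19/32; 5/8; 3/4; 1 } => 585/1024
val(brbrrbrrbrrr) = { 0; 1/2; 9/16; 73/128 | 585/1024; 293/512; 147/256; 37/64; 19/32; 5/8; 3/4; 1 } => 1169/2048
val(brbrrbrrbrrrb) = { 0; 1/2; 9/16; 73/128; 1169/2048 | 585/1024; 293/512; 147/256; 37/64; 19/32; 5/8; 3/4; 1 } => 2339/4096
val(brbrrbrrbrrrbb) = { 0; 1/2; 9/16; 73/128; 1169/2048; 2339/4096 | 585/1024; 293/512; 147/256; 37/64; 19/32; 5/8; 3/4; 1 } => 4679/8192
val(brbrrbrrbrrrbbb) = { 0; 1/2; 9/16; 73/128; 1169/2048; 2339/4096; 4679/8192 | 585/1024; 293/512; 147/256; 37/64; 19/32; 5/8; 3/4; 1 } => 9359/16384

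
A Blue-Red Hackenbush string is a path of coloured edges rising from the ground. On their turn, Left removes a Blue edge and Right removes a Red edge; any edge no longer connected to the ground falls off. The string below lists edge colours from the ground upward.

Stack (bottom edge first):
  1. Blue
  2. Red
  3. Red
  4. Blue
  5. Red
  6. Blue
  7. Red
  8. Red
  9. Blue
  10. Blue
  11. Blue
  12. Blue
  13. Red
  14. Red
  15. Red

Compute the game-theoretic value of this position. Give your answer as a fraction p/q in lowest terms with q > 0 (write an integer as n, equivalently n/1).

5361/16384

value_1 [B]  L=[0]  R=[(no moves)]  → 1
value_2 [BR]  L=[0]  R=[1]  → 1/2
value_3 [BRR]  L=[0]  R=[1/2; 1]  → 1/4
value_4 [BRRB]  L=[0; 1/4]  R=[1/2; 1]  → 3/8
value_5 [BRRBR]  L=[0; 1/4]  R=[3/8; 1/2; 1]  → 5/16
value_6 [BRRBRB]  L=[0; 1/4; 5/16]  R=[3/8; 1/2; 1]  → 11/32
value_7 [BRRBRBR]  L=[0; 1/4; 5/16]  R=[11/32; 3/8; 1/2; 1]  → 21/64
value_8 [BRRBRBRR]  L=[0; 1/4; 5/16]  R=[21/64; 11/32; 3/8; 1/2; 1]  → 41/128
value_9 [BRRBRBRRB]  L=[0; 1/4; 5/16; 41/128]  R=[21/64; 11/32; 3/8; 1/2; 1]  → 83/256
value_10 [BRRBRBRRBB]  L=[0; 1/4; 5/16; 41/128; 83/256]  R=[21/64; 11/32; 3/8; 1/2; 1]  → 167/512
value_11 [BRRBRBRRBBB]  L=[0; 1/4; 5/16; 41/128; 83/256; 167/512]  R=[21/64; 11/32; 3/8; 1/2; 1]  → 335/1024
value_12 [BRRBRBRRBBBB]  L=[0; 1/4; 5/16; 41/128; 83/256; 167/512; 335/1024]  R=[21/64; 11/32; 3/8; 1/2; 1]  → 671/2048
value_13 [BRRBRBRRBBBBR]  L=[0; 1/4; 5/16; 41/128; 83/256; 167/512; 335/1024]  R=[671/2048; 21/64; 11/32; 3/8; 1/2; 1]  → 1341/4096
value_14 [BRRBRBRRBBBBRR]  L=[0; 1/4; 5/16; 41/128; 83/256; 167/512; 335/1024]  R=[1341/4096; 671/2048; 21/64; 11/32; 3/8; 1/2; 1]  → 2681/8192
value_15 [BRRBRBRRBBBBRRR]  L=[0; 1/4; 5/16; 41/128; 83/256; 167/512; 335/1024]  R=[2681/8192; 1341/4096; 671/2048; 21/64; 11/32; 3/8; 1/2; 1]  → 5361/16384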